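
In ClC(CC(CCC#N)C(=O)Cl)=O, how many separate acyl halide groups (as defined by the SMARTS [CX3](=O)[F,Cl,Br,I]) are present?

2

[CX3](=O)[F,Cl,Br,I] is the SMARTS for an acyl halide: a carbonyl carbon bonded to a halogen.
The molecule carries 2 separate instances of an acyl chloride (-C(=O)Cl) meeting every constraint; each maps to a distinct set of atoms, giving 2 matches.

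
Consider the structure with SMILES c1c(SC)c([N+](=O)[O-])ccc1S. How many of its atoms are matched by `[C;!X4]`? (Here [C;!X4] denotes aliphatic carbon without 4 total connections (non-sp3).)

The query [C;!X4] means: aliphatic carbon that does not have four total connections.
Check the 12 heavy atoms by environment: 6× c (aromatic, X3) → no; 2× S (X2) → no; 1× C (X4) → no; 1× N (charge +1, X3) → no; 1× O (charge -1, X1) → no; 1× O (X1) → no.
No environment satisfies the query, so 0 matching atoms.

0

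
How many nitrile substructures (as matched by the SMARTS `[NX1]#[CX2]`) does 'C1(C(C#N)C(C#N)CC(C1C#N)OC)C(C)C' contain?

3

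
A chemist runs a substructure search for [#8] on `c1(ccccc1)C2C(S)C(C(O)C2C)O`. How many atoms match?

2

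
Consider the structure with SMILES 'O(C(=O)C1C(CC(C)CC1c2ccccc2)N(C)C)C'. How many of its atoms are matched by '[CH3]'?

4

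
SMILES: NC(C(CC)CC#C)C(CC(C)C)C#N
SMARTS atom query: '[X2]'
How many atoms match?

3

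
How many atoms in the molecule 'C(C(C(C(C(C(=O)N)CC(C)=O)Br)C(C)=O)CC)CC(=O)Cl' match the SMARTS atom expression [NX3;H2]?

1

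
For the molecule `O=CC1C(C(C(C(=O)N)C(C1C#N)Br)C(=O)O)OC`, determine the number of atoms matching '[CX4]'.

7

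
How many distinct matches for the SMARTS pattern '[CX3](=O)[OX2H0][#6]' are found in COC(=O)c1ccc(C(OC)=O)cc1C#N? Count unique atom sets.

[CX3](=O)[OX2H0][#6] is the SMARTS for an ester: a carbonyl carbon bonded to an oxygen that is itself bonded to carbon (no H on that O).
The molecule carries 2 separate instances of a methyl-ester group (-C(=O)OCH3) meeting every constraint; each maps to a distinct set of atoms, giving 2 matches.

2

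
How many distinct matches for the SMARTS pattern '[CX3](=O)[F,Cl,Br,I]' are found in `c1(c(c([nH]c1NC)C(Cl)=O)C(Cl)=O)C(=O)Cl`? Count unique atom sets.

[CX3](=O)[F,Cl,Br,I] is the SMARTS for an acyl halide: a carbonyl carbon bonded to a halogen.
The molecule carries 3 separate instances of an acyl chloride (-C(=O)Cl) meeting every constraint; each maps to a distinct set of atoms, giving 3 matches.

3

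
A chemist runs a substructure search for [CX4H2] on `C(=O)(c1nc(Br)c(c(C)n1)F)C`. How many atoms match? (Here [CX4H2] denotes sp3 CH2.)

The query [CX4H2] means: sp3 carbon (X4) with exactly two hydrogens.
Check the 12 heavy atoms by environment: 2× n (aromatic, H0, X2) → no; 4× c (aromatic, H0, X3) → no; 1× F (H0, X1) → no; 2× C (H3, X4) → no; 1× Br (H0, X1) → no; 1× C (H0, X3) → no; 1× O (H0, X1) → no.
No environment satisfies the query, so 0 matching atoms.

0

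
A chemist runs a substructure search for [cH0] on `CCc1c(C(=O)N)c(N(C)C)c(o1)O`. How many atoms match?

4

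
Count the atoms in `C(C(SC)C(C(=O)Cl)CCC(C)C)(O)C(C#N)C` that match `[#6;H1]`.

Check the 18 heavy atoms by environment: 4× C (H3) → no; 5× C (H1) → match; 2× C (H2) → no; 1× O (H1) → no; 2× C (H0) → no; 1× N (H0) → no; 1× S (H0) → no; 1× O (H0) → no; 1× Cl (H0) → no.
That gives 5 matching atoms.

5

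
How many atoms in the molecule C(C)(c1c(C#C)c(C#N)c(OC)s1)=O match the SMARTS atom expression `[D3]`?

5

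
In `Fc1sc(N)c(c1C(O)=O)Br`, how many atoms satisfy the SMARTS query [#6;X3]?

5

The query [#6;X3] means: any carbon (aromatic or not) with three total connections.
Check the 11 heavy atoms by environment: 1× s (aromatic, X2) → no; 4× c (aromatic, X3) → match; 1× Br (X1) → no; 1× N (X3) → no; 1× C (X3) → match; 1× O (X1) → no; 1× O (X2) → no; 1× F (X1) → no.
Summing the matching environments: 4 + 1 = 5 matching atoms.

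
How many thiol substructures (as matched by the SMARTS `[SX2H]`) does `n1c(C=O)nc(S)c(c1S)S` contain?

3

[SX2H] is the SMARTS for a thiol: an aliphatic sulfur with two connections, one being H.
The molecule carries 3 separate instances of a thiol (-SH) meeting every constraint; each maps to a distinct set of atoms, giving 3 matches.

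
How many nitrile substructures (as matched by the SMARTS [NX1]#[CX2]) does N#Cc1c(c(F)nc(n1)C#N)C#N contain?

3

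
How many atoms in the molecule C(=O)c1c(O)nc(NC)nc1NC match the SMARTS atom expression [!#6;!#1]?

6

The query [!#6;!#1] means: not carbon and not hydrogen — any heteroatom.
Check the 13 heavy atoms by environment: 2× n (aromatic) → match; 4× c (aromatic) → no; 2× O → match; 3× C → no; 2× N → match.
Summing the matching environments: 2 + 2 + 2 = 6 matching atoms.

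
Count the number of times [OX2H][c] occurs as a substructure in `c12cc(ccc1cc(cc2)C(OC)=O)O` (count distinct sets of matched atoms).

1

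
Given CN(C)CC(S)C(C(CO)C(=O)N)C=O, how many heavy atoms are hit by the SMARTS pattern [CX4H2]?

2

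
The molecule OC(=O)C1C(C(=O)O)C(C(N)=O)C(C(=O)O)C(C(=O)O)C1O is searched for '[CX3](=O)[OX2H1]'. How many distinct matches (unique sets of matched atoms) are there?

[CX3](=O)[OX2H1] is the SMARTS for a carboxylic acid: an sp2 carbon double-bonded to O and single-bonded to an -OH oxygen.
The molecule carries 4 separate instances of a carboxylic acid group (-C(=O)OH) meeting every constraint; each maps to a distinct set of atoms, giving 4 matches.

4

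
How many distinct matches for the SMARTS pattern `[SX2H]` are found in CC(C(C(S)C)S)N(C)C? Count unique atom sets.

2

[SX2H] is the SMARTS for a thiol: an aliphatic sulfur with two connections, one being H.
The molecule carries 2 separate instances of a thiol (-SH) meeting every constraint; each maps to a distinct set of atoms, giving 2 matches.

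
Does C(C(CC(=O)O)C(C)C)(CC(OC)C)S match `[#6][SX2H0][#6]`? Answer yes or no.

The pattern [#6][SX2H0][#6] describes an aliphatic sulfur bridging two carbons with no H on the sulfur — a thioether.
The closest candidate here is a thiol (-SH), but the sulfur has H1, not H0 bridging two carbons. No other fragment satisfies the full query, so there is no match.

No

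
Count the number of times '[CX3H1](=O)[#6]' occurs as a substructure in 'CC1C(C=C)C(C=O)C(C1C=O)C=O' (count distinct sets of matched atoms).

3

[CX3H1](=O)[#6] is the SMARTS for an aldehyde: an sp2 carbon with one H, double-bonded to O and single-bonded to carbon.
The molecule carries 3 separate instances of an aldehyde (-CHO) meeting every constraint; each maps to a distinct set of atoms, giving 3 matches.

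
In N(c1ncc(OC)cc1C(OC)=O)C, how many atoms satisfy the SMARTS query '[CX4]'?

3

Check the 14 heavy atoms by environment: 1× n (aromatic, X2) → no; 5× c (aromatic, X3) → no; 1× C (X3) → no; 1× O (X1) → no; 2× O (X2) → no; 3× C (X4) → match; 1× N (X3) → no.
That gives 3 matching atoms.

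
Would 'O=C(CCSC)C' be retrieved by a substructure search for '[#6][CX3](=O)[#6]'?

Yes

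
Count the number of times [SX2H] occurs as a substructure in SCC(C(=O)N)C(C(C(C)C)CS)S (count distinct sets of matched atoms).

3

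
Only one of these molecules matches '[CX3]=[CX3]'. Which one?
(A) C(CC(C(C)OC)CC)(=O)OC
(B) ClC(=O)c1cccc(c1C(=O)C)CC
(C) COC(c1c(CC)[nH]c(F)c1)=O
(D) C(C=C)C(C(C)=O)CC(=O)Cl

[CX3]=[CX3] describes a non-aromatic C=C double bond between two sp2 carbons (an alkene).
(A) has an ethyl group (-CH2CH3) but its C-C bond is a single bond between CX4 carbons, not CX3=CX3.
(B) has an ethyl group (-CH2CH3) but its C-C bond is a single bond between CX4 carbons, not CX3=CX3.
(C) has an ethyl group (-CH2CH3) but its C-C bond is a single bond between CX4 carbons, not CX3=CX3.
(D) contains a vinyl group (-CH=CH2), which satisfies every atom and bond constraint.
So the answer is (D).

D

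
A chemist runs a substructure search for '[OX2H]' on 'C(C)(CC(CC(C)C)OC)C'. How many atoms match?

Check the 11 heavy atoms by environment: 2× C (H2, X4) → no; 3× C (H1, X4) → no; 1× O (H0, X2) → no; 5× C (H3, X4) → no.
No environment satisfies the query, so 0 matching atoms.

0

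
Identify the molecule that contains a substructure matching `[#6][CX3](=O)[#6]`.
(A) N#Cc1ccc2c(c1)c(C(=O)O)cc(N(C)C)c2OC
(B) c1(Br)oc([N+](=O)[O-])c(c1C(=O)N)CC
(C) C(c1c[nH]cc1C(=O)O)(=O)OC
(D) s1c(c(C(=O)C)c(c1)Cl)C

D

[#6][CX3](=O)[#6] describes a carbonyl carbon (no H) flanked by two carbons (a ketone).
(A) has a carboxylic acid group (-C(=O)OH) but one neighbour of the carbonyl carbon is O, not C.
(B) has a primary amide (-C(=O)NH2) but one neighbour of the carbonyl carbon is N, not C.
(C) has a carboxylic acid group (-C(=O)OH) but one neighbour of the carbonyl carbon is O, not C.
(D) contains an acetyl/ketone group (-C(=O)CH3), which satisfies every atom and bond constraint.
So the answer is (D).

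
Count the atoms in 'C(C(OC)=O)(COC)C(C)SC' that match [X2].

3

The query [X2] means: any atom with exactly two total connections (bonds + H).
Check the 12 heavy atoms by environment: 7× C (X4) → no; 2× O (X2) → match; 1× S (X2) → match; 1× C (X3) → no; 1× O (X1) → no.
Summing the matching environments: 2 + 1 = 3 matching atoms.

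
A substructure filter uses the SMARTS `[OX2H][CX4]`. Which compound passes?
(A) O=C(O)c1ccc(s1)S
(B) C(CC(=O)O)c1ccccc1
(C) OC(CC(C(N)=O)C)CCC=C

C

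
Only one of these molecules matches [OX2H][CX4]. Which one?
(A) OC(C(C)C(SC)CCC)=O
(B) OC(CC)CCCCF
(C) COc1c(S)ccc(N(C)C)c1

B

[OX2H][CX4] describes a hydroxyl oxygen bound to an sp3 (X4) carbon (an aliphatic alcohol).
(A) has a carboxylic acid group (-C(=O)OH) but the -OH is on a CX3 carbonyl carbon, not a CX4 carbon.
(B) contains a hydroxyl group (-OH), which satisfies every atom and bond constraint.
(C) has a methoxy ether (-OCH3) but the oxygen has H0 (ether), not H1.
So the answer is (B).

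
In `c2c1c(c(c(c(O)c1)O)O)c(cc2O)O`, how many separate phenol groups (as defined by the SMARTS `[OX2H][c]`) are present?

5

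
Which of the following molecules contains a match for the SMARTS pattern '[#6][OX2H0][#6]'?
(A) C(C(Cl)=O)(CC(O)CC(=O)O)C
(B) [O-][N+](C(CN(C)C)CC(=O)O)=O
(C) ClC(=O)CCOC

[#6][OX2H0][#6] describes an aliphatic oxygen bridging two carbons with no H on the oxygen (an ether).
(A) has a hydroxyl group (-OH) but the oxygen has H1, not H0 bridging two carbons.
(B) has a carboxylic acid group (-C(=O)OH) but the -OH oxygen has H1; the =O is OX1, not OX2.
(C) contains a methoxy ether (-OCH3), which satisfies every atom and bond constraint.
So the answer is (C).

C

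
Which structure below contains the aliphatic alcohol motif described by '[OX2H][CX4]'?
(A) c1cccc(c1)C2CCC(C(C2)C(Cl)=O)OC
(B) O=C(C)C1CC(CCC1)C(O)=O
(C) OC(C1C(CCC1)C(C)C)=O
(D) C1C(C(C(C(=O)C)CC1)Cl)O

D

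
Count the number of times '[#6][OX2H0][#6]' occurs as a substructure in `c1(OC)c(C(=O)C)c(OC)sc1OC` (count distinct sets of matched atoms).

3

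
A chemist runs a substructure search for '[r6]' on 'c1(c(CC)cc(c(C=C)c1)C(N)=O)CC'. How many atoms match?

6

The query [r6] means: r6 matches atoms in a six-membered ring.
Check the 15 heavy atoms by environment: 6× c (aromatic, in 6-ring) → match; 7× C (acyclic) → no; 1× O (acyclic) → no; 1× N (acyclic) → no.
That gives 6 matching atoms.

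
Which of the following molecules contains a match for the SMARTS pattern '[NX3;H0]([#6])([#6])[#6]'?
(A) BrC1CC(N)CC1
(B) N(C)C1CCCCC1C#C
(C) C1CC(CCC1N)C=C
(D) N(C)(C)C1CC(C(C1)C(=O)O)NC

[NX3;H0]([#6])([#6])[#6] describes a trivalent nitrogen with no H, bonded to three carbons (a tertiary amine).
(A) has a primary amino group (-NH2) but the nitrogen has H2, not H0 with three carbons.
(B) has an N-methylamino group (-NHCH3) but the nitrogen still has one H (H1), not H0.
(C) has a primary amino group (-NH2) but the nitrogen has H2, not H0 with three carbons.
(D) contains a dimethylamino group (-N(CH3)2), which satisfies every atom and bond constraint.
So the answer is (D).

D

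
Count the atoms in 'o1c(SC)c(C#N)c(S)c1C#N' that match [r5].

5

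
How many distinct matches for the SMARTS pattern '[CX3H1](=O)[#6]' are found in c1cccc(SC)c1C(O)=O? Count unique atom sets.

0

[CX3H1](=O)[#6] is the SMARTS for an aldehyde: an sp2 carbon with one H, double-bonded to O and single-bonded to carbon.
The molecule has a carboxylic acid group (-C(=O)OH), but the carbonyl carbon has H0 and is bonded to O, not H1; nothing else fits, so there are 0 matches.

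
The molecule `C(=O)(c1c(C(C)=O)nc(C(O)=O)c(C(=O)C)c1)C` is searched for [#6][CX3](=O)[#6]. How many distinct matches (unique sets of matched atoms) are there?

3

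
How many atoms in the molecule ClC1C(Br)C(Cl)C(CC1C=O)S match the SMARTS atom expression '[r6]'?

6

The query [r6] means: r6 matches atoms in a six-membered ring.
Check the 12 heavy atoms by environment: 6× C (in 6-ring) → match; 2× Cl (acyclic) → no; 1× Br (acyclic) → no; 1× S (acyclic) → no; 1× C (acyclic) → no; 1× O (acyclic) → no.
That gives 6 matching atoms.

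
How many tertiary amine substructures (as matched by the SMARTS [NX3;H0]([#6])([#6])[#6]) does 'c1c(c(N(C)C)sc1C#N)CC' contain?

1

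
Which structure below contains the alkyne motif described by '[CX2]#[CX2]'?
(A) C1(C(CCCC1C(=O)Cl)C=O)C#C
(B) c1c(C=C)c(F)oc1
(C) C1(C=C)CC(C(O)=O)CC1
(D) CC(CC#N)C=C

[CX2]#[CX2] describes a carbon-carbon triple bond (an alkyne).
(A) contains an ethynyl group (-C#CH), which satisfies every atom and bond constraint.
(B) has a vinyl group (-CH=CH2) but the C=C is a double bond; both carbons are CX3, not CX2.
(C) has a vinyl group (-CH=CH2) but the C=C is a double bond; both carbons are CX3, not CX2.
(D) has a nitrile (-C#N) but the triple bond is C#N, not C#C.
So the answer is (A).

A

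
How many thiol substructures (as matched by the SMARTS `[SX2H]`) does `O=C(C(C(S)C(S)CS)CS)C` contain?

4

[SX2H] is the SMARTS for a thiol: an aliphatic sulfur with two connections, one being H.
The molecule carries 4 separate instances of a thiol (-SH) meeting every constraint; each maps to a distinct set of atoms, giving 4 matches.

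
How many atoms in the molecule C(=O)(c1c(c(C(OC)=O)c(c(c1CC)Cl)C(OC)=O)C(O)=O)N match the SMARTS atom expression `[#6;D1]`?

Check the 23 heavy atoms by environment: 6× c (aromatic, D3) → no; 4× C (D3) → no; 5× O (D1) → no; 2× O (D2) → no; 3× C (D1) → match; 1× C (D2) → no; 1× Cl (D1) → no; 1× N (D1) → no.
That gives 3 matching atoms.

3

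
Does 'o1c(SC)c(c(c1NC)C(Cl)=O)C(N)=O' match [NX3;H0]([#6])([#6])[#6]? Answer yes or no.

No

The pattern [NX3;H0]([#6])([#6])[#6] describes a trivalent nitrogen with no H, bonded to three carbons — a tertiary amine.
The closest candidate here is a primary amide (-C(=O)NH2), but the amide nitrogen has H2 and only one carbon neighbour. No other fragment satisfies the full query, so there is no match.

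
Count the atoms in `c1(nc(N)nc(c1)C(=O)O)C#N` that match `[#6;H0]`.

The query [#6;H0] means: any carbon with no attached hydrogen.
Check the 12 heavy atoms by environment: 2× n (aromatic, H0) → no; 3× c (aromatic, H0) → match; 1× c (aromatic, H1) → no; 2× C (H0) → match; 1× O (H0) → no; 1× O (H1) → no; 1× N (H2) → no; 1× N (H0) → no.
Summing the matching environments: 3 + 2 = 5 matching atoms.

5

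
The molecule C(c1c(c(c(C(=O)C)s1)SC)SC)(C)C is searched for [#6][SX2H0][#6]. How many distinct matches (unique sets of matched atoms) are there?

2

[#6][SX2H0][#6] is the SMARTS for a thioether: an aliphatic sulfur bridging two carbons with no H on the sulfur.
The molecule carries 2 separate instances of a methylthio ether (-SCH3) meeting every constraint; each maps to a distinct set of atoms, giving 2 matches.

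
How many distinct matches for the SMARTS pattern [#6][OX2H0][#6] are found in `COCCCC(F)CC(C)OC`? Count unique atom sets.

[#6][OX2H0][#6] is the SMARTS for an ether: an aliphatic oxygen bridging two carbons with no H on the oxygen.
The molecule carries 2 separate instances of a methoxy ether (-OCH3) meeting every constraint; each maps to a distinct set of atoms, giving 2 matches.

2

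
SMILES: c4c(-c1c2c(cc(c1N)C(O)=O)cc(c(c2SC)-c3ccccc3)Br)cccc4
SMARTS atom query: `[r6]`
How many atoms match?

Check the 29 heavy atoms by environment: 22× c (aromatic, in 6-ring) → match; 2× C (acyclic) → no; 2× O (acyclic) → no; 1× N (acyclic) → no; 1× S (acyclic) → no; 1× Br (acyclic) → no.
That gives 22 matching atoms.

22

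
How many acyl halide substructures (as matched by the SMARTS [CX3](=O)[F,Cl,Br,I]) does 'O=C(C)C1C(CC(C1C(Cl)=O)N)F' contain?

[CX3](=O)[F,Cl,Br,I] is the SMARTS for an acyl halide: a carbonyl carbon bonded to a halogen.
Exactly one fragment in the molecule meets all constraints, giving 1 match.

1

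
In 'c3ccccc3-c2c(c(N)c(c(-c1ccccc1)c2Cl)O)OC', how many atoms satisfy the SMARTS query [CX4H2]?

Check the 23 heavy atoms by environment: 8× c (aromatic, H0, X3) → no; 1× Cl (H0, X1) → no; 1× O (H1, X2) → no; 1× N (H2, X3) → no; 10× c (aromatic, H1, X3) → no; 1× O (H0, X2) → no; 1× C (H3, X4) → no.
No environment satisfies the query, so 0 matching atoms.

0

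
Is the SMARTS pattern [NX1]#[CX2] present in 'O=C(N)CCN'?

The pattern [NX1]#[CX2] describes a nitrogen triple-bonded to a two-connected carbon — a nitrile.
The closest candidate here is a primary amide (-C(=O)NH2), but the nitrogen is NX3, not NX1. No other fragment satisfies the full query, so there is no match.

No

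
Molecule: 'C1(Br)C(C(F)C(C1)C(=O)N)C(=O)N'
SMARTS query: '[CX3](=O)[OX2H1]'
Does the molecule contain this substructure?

No

The pattern [CX3](=O)[OX2H1] describes an sp2 carbon double-bonded to O and single-bonded to an -OH oxygen — a carboxylic acid.
The closest candidate here is a primary amide (-C(=O)NH2), but the carbonyl is bonded to N, not to an -OH oxygen. No other fragment satisfies the full query, so there is no match.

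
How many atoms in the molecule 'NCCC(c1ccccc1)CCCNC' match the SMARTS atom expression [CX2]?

0

Check the 15 heavy atoms by environment: 7× C (X4) → no; 2× N (X3) → no; 6× c (aromatic, X3) → no.
No environment satisfies the query, so 0 matching atoms.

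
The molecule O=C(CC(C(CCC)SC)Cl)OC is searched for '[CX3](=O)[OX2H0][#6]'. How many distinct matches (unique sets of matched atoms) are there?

[CX3](=O)[OX2H0][#6] is the SMARTS for an ester: a carbonyl carbon bonded to an oxygen that is itself bonded to carbon (no H on that O).
Exactly one fragment in the molecule meets all constraints, giving 1 match.

1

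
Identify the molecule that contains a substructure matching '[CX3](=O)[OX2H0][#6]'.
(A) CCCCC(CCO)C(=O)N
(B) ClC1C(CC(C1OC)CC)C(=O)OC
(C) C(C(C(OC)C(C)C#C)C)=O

[CX3](=O)[OX2H0][#6] describes a carbonyl carbon bonded to an oxygen that is itself bonded to carbon (no H on that O) (an ester).
(A) has a primary amide (-C(=O)NH2) but the carbonyl is bonded to N, not to an O-C linkage.
(B) contains a methyl-ester group (-C(=O)OCH3), which satisfies every atom and bond constraint.
(C) has a methoxy ether (-OCH3) but the ether oxygen is not adjacent to a C=O carbon.
So the answer is (B).

B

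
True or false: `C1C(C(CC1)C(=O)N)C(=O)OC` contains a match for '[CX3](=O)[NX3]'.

The pattern [CX3](=O)[NX3] describes a carbonyl carbon bonded to a trivalent nitrogen — an amide.
The molecule carries a primary amide (-C(=O)NH2), whose atoms satisfy every constraint of the query, so the pattern matches.

True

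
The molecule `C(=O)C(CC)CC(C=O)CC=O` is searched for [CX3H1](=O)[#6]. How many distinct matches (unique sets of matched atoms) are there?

3

[CX3H1](=O)[#6] is the SMARTS for an aldehyde: an sp2 carbon with one H, double-bonded to O and single-bonded to carbon.
The molecule carries 3 separate instances of an aldehyde (-CHO) meeting every constraint; each maps to a distinct set of atoms, giving 3 matches.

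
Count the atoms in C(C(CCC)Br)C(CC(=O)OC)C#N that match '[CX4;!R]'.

8

Check the 14 heavy atoms by environment: 8× C (X4, acyclic) → match; 1× C (X3, acyclic) → no; 1× O (X1, acyclic) → no; 1× O (X2, acyclic) → no; 1× Br (X1, acyclic) → no; 1× C (X2, acyclic) → no; 1× N (X1, acyclic) → no.
That gives 8 matching atoms.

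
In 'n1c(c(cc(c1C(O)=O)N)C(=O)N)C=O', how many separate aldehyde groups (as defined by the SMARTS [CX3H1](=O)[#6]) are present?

1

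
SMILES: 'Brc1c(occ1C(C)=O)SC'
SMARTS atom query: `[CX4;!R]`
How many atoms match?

The query [CX4;!R] means: aliphatic carbon with four total connections, not in a ring.
Check the 11 heavy atoms by environment: 1× o (aromatic, X2, in 5-ring) → no; 4× c (aromatic, X3, in 5-ring) → no; 1× Br (X1, acyclic) → no; 1× S (X2, acyclic) → no; 2× C (X4, acyclic) → match; 1× C (X3, acyclic) → no; 1× O (X1, acyclic) → no.
That gives 2 matching atoms.

2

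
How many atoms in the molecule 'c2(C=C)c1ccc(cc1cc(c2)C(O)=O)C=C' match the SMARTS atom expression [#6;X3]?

15

Check the 17 heavy atoms by environment: 10× c (aromatic, X3) → match; 5× C (X3) → match; 1× O (X1) → no; 1× O (X2) → no.
Summing the matching environments: 10 + 5 = 15 matching atoms.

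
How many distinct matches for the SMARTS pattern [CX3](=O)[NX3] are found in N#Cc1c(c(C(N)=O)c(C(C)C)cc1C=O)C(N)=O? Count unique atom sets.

[CX3](=O)[NX3] is the SMARTS for an amide: a carbonyl carbon bonded to a trivalent nitrogen.
The molecule carries 2 separate instances of a primary amide (-C(=O)NH2) meeting every constraint; each maps to a distinct set of atoms, giving 2 matches.

2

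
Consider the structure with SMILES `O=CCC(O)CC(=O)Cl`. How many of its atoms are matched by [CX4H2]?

The query [CX4H2] means: sp3 carbon (X4) with exactly two hydrogens.
Check the 9 heavy atoms by environment: 2× C (H2, X4) → match; 1× C (H1, X4) → no; 1× C (H0, X3) → no; 2× O (H0, X1) → no; 1× Cl (H0, X1) → no; 1× C (H1, X3) → no; 1× O (H1, X2) → no.
That gives 2 matching atoms.

2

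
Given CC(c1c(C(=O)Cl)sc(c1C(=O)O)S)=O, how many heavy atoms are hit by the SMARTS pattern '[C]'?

Check the 15 heavy atoms by environment: 1× s (aromatic) → no; 4× c (aromatic) → no; 4× C → match; 4× O → no; 1× Cl → no; 1× S → no.
That gives 4 matching atoms.

4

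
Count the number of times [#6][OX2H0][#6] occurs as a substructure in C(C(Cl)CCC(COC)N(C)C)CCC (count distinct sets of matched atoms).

[#6][OX2H0][#6] is the SMARTS for an ether: an aliphatic oxygen bridging two carbons with no H on the oxygen.
Exactly one fragment in the molecule meets all constraints, giving 1 match.

1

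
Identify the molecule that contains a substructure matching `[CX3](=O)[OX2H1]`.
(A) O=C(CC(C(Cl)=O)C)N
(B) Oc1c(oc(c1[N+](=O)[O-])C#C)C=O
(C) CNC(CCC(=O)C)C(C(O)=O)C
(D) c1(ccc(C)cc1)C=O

[CX3](=O)[OX2H1] describes an sp2 carbon double-bonded to O and single-bonded to an -OH oxygen (a carboxylic acid).
(A) has a primary amide (-C(=O)NH2) but the carbonyl is bonded to N, not to an -OH oxygen.
(B) has an aldehyde (-CHO) but there is no singly-bonded oxygen on the carbonyl carbon.
(C) contains a carboxylic acid group (-C(=O)OH), which satisfies every atom and bond constraint.
(D) has an aldehyde (-CHO) but there is no singly-bonded oxygen on the carbonyl carbon.
So the answer is (C).

C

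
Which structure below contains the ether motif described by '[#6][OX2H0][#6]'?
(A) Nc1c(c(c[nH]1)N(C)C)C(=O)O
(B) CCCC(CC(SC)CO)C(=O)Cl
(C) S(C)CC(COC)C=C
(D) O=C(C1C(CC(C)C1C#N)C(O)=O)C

C

[#6][OX2H0][#6] describes an aliphatic oxygen bridging two carbons with no H on the oxygen (an ether).
(A) has a carboxylic acid group (-C(=O)OH) but the -OH oxygen has H1; the =O is OX1, not OX2.
(B) has a hydroxyl group (-OH) but the oxygen has H1, not H0 bridging two carbons.
(C) contains a methoxy ether (-OCH3), which satisfies every atom and bond constraint.
(D) has a carboxylic acid group (-C(=O)OH) but the -OH oxygen has H1; the =O is OX1, not OX2.
So the answer is (C).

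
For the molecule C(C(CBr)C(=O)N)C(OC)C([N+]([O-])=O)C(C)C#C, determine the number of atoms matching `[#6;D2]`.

3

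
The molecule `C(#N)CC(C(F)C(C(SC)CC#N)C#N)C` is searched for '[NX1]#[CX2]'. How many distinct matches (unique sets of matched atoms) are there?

3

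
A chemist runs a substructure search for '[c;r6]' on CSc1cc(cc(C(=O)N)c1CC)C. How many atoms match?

6

Check the 14 heavy atoms by environment: 6× c (aromatic, in 6-ring) → match; 5× C (acyclic) → no; 1× S (acyclic) → no; 1× O (acyclic) → no; 1× N (acyclic) → no.
That gives 6 matching atoms.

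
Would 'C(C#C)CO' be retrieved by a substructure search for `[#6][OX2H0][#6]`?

The pattern [#6][OX2H0][#6] describes an aliphatic oxygen bridging two carbons with no H on the oxygen — an ether.
The closest candidate here is a hydroxyl group (-OH), but the oxygen has H1, not H0 bridging two carbons. No other fragment satisfies the full query, so there is no match.

No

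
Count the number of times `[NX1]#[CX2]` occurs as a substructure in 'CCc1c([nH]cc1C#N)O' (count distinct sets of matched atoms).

[NX1]#[CX2] is the SMARTS for a nitrile: a nitrogen triple-bonded to a two-connected carbon.
Exactly one fragment in the molecule meets all constraints, giving 1 match.

1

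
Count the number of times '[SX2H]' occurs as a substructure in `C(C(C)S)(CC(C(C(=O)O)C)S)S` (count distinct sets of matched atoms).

3

[SX2H] is the SMARTS for a thiol: an aliphatic sulfur with two connections, one being H.
The molecule carries 3 separate instances of a thiol (-SH) meeting every constraint; each maps to a distinct set of atoms, giving 3 matches.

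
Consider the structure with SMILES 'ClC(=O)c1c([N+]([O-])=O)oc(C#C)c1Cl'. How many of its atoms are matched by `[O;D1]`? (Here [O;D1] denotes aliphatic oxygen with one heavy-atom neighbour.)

3

The query [O;D1] means: aliphatic oxygen bonded to exactly one heavy atom.
Check the 14 heavy atoms by environment: 1× o (aromatic, D2) → no; 4× c (aromatic, D3) → no; 1× N (charge +1, D3) → no; 1× O (charge -1, D1) → match; 2× O (D1) → match; 1× C (D2) → no; 1× C (D1) → no; 1× C (D3) → no; 2× Cl (D1) → no.
Summing the matching environments: 1 + 2 = 3 matching atoms.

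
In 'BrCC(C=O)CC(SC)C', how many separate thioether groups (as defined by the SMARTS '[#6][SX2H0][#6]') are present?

1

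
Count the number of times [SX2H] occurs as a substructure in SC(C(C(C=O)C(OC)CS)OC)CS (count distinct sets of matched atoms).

3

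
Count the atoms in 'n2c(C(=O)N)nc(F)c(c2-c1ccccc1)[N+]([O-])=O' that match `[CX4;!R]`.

Check the 19 heavy atoms by environment: 2× n (aromatic, X2, in 6-ring) → no; 10× c (aromatic, X3, in 6-ring) → no; 1× F (X1, acyclic) → no; 1× N (charge +1, X3, acyclic) → no; 1× O (charge -1, X1, acyclic) → no; 2× O (X1, acyclic) → no; 1× C (X3, acyclic) → no; 1× N (X3, acyclic) → no.
No environment satisfies the query, so 0 matching atoms.

0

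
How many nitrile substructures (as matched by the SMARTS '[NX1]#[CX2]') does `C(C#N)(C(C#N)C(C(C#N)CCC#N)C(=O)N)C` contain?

[NX1]#[CX2] is the SMARTS for a nitrile: a nitrogen triple-bonded to a two-connected carbon.
The molecule carries 4 separate instances of a nitrile (-C#N) meeting every constraint; each maps to a distinct set of atoms, giving 4 matches.

4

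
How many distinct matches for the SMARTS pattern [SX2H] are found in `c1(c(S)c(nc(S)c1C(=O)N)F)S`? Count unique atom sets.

[SX2H] is the SMARTS for a thiol: an aliphatic sulfur with two connections, one being H.
The molecule carries 3 separate instances of a thiol (-SH) meeting every constraint; each maps to a distinct set of atoms, giving 3 matches.

3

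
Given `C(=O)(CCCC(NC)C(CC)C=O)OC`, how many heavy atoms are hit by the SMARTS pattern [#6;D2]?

The query [#6;D2] means: any carbon bonded to exactly two heavy atoms.
Check the 15 heavy atoms by environment: 5× C (D2) → match; 3× C (D3) → no; 2× O (D1) → no; 1× O (D2) → no; 3× C (D1) → no; 1× N (D2) → no.
That gives 5 matching atoms.

5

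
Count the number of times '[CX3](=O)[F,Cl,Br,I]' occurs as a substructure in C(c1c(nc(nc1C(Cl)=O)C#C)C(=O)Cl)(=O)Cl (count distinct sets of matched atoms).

[CX3](=O)[F,Cl,Br,I] is the SMARTS for an acyl halide: a carbonyl carbon bonded to a halogen.
The molecule carries 3 separate instances of an acyl chloride (-C(=O)Cl) meeting every constraint; each maps to a distinct set of atoms, giving 3 matches.

3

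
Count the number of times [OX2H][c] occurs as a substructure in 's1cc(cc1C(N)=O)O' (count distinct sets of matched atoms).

1

[OX2H][c] is the SMARTS for a phenol: a hydroxyl oxygen attached to an aromatic carbon.
Exactly one fragment in the molecule meets all constraints, giving 1 match.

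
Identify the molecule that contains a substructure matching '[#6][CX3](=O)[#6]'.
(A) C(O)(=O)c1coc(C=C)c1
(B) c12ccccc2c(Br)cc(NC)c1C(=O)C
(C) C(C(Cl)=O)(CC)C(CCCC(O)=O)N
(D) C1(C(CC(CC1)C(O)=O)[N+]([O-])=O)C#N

B

[#6][CX3](=O)[#6] describes a carbonyl carbon (no H) flanked by two carbons (a ketone).
(A) has a carboxylic acid group (-C(=O)OH) but one neighbour of the carbonyl carbon is O, not C.
(B) contains an acetyl/ketone group (-C(=O)CH3), which satisfies every atom and bond constraint.
(C) has a carboxylic acid group (-C(=O)OH) but one neighbour of the carbonyl carbon is O, not C.
(D) has a carboxylic acid group (-C(=O)OH) but one neighbour of the carbonyl carbon is O, not C.
So the answer is (B).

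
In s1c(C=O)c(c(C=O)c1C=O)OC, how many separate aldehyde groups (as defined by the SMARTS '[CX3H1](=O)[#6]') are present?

3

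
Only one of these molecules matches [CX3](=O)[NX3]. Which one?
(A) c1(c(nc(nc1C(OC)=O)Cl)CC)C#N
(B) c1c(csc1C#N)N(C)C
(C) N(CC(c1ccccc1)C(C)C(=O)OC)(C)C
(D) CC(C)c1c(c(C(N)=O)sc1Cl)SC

D

[CX3](=O)[NX3] describes a carbonyl carbon bonded to a trivalent nitrogen (an amide).
(A) has a nitrile (-C#N) but the nitrile N is NX1 (triple-bonded), not NX3.
(B) has a nitrile (-C#N) but the nitrile N is NX1 (triple-bonded), not NX3.
(C) has a methyl-ester group (-C(=O)OCH3) but the carbonyl is bonded to O, not to an NX3 nitrogen.
(D) contains a primary amide (-C(=O)NH2), which satisfies every atom and bond constraint.
So the answer is (D).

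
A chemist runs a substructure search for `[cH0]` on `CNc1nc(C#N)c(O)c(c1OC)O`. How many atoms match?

5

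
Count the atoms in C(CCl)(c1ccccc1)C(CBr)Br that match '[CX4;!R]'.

The query [CX4;!R] means: aliphatic carbon with four total connections, not in a ring.
Check the 13 heavy atoms by environment: 4× C (X4, acyclic) → match; 2× Br (X1, acyclic) → no; 6× c (aromatic, X3, in 6-ring) → no; 1× Cl (X1, acyclic) → no.
That gives 4 matching atoms.

4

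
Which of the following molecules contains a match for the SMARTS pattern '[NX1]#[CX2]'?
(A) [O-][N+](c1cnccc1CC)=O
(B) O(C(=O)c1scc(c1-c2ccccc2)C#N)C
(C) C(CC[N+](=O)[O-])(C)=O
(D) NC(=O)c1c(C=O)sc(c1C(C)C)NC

[NX1]#[CX2] describes a nitrogen triple-bonded to a two-connected carbon (a nitrile).
(A) has a nitro group (-[N+](=O)[O-]) but there is no C#N triple bond.
(B) contains a nitrile (-C#N), which satisfies every atom and bond constraint.
(C) has a nitro group (-[N+](=O)[O-]) but there is no C#N triple bond.
(D) has a primary amide (-C(=O)NH2) but the nitrogen is NX3, not NX1.
So the answer is (B).

B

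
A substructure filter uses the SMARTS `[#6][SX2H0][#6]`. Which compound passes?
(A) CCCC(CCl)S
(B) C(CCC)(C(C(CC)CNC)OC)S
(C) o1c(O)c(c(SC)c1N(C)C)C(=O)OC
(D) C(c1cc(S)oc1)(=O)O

[#6][SX2H0][#6] describes an aliphatic sulfur bridging two carbons with no H on the sulfur (a thioether).
(A) has a thiol (-SH) but the sulfur has H1, not H0 bridging two carbons.
(B) has a methoxy ether (-OCH3) but the bridging atom is O, not S.
(C) contains a methylthio ether (-SCH3), which satisfies every atom and bond constraint.
(D) has a thiol (-SH) but the sulfur has H1, not H0 bridging two carbons.
So the answer is (C).

C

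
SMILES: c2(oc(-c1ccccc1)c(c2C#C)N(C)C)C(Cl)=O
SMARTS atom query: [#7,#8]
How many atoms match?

3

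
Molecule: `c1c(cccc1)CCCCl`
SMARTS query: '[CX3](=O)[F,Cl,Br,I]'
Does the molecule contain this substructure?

The pattern [CX3](=O)[F,Cl,Br,I] describes a carbonyl carbon bonded to a halogen — an acyl halide.
The closest candidate here is a chloro substituent, but the Cl is not on a carbonyl carbon. No other fragment satisfies the full query, so there is no match.

No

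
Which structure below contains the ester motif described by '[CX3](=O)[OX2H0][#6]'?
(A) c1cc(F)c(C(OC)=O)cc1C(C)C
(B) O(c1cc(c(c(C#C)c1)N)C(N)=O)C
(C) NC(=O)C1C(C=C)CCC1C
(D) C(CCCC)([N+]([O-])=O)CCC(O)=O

[CX3](=O)[OX2H0][#6] describes a carbonyl carbon bonded to an oxygen that is itself bonded to carbon (no H on that O) (an ester).
(A) contains a methyl-ester group (-C(=O)OCH3), which satisfies every atom and bond constraint.
(B) has a methoxy ether (-OCH3) but the ether oxygen is not adjacent to a C=O carbon.
(C) has a primary amide (-C(=O)NH2) but the carbonyl is bonded to N, not to an O-C linkage.
(D) has a carboxylic acid group (-C(=O)OH) but the singly-bonded O carries H (OX2H1, not H0).
So the answer is (A).

A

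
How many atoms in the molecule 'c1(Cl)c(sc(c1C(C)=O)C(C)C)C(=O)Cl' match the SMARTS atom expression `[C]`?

6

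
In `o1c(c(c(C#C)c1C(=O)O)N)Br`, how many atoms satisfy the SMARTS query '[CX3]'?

1

The query [CX3] means: C with X3: aliphatic carbon with exactly 3 total connections.
Check the 12 heavy atoms by environment: 1× o (aromatic, X2) → no; 4× c (aromatic, X3) → no; 1× Br (X1) → no; 2× C (X2) → no; 1× N (X3) → no; 1× C (X3) → match; 1× O (X1) → no; 1× O (X2) → no.
That gives 1 matching atom.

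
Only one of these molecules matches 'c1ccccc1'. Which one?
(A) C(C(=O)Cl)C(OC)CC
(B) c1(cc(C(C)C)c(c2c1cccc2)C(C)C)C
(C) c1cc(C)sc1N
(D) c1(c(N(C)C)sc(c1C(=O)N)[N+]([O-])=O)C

B

c1ccccc1 describes six aromatic carbons in a ring (a benzene ring).
(A) has a methyl group (-CH3) but no six-membered all-carbon aromatic ring is present.
(B) contains the required atom environment, so the pattern matches.
(C) has a methyl group (-CH3) but no six-membered all-carbon aromatic ring is present.
(D) has a methyl group (-CH3) but no six-membered all-carbon aromatic ring is present.
So the answer is (B).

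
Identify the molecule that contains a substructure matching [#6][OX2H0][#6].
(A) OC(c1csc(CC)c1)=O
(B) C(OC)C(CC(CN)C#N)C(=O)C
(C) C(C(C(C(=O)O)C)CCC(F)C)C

B

[#6][OX2H0][#6] describes an aliphatic oxygen bridging two carbons with no H on the oxygen (an ether).
(A) has a carboxylic acid group (-C(=O)OH) but the -OH oxygen has H1; the =O is OX1, not OX2.
(B) contains a methoxy ether (-OCH3), which satisfies every atom and bond constraint.
(C) has a carboxylic acid group (-C(=O)OH) but the -OH oxygen has H1; the =O is OX1, not OX2.
So the answer is (B).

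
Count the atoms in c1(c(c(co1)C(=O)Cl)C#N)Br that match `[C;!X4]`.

2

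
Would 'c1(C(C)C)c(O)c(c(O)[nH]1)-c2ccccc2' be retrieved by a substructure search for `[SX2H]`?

No

The pattern [SX2H] describes an aliphatic sulfur with two connections, one being H — a thiol.
The closest candidate here is a hydroxyl group (-OH), but it is an -OH, not an -SH. No other fragment satisfies the full query, so there is no match.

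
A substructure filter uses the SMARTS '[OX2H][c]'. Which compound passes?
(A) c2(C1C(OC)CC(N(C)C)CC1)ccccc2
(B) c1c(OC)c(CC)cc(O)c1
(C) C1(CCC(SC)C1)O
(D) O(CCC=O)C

[OX2H][c] describes a hydroxyl oxygen attached to an aromatic carbon (a phenol).
(A) has a methoxy ether (-OCH3) but the oxygen has H0, not H1.
(B) contains a hydroxyl group (-OH), which satisfies every atom and bond constraint.
(C) has a hydroxyl group (-OH) but the -OH is on an aliphatic carbon, not an aromatic c.
(D) has a methoxy ether (-OCH3) but the oxygen has H0, not H1.
So the answer is (B).

B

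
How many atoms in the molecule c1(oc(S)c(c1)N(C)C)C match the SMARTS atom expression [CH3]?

3

The query [CH3] means: aliphatic carbon with exactly three hydrogens.
Check the 10 heavy atoms by environment: 1× o (aromatic, H0) → no; 3× c (aromatic, H0) → no; 1× c (aromatic, H1) → no; 3× C (H3) → match; 1× S (H1) → no; 1× N (H0) → no.
That gives 3 matching atoms.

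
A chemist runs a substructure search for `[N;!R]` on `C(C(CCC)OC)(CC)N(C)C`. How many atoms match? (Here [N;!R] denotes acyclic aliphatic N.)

Check the 12 heavy atoms by environment: 10× C (acyclic) → no; 1× O (acyclic) → no; 1× N (acyclic) → match.
That gives 1 matching atom.

1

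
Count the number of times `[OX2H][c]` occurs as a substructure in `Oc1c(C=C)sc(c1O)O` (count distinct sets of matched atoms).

3

[OX2H][c] is the SMARTS for a phenol: a hydroxyl oxygen attached to an aromatic carbon.
The molecule carries 3 separate instances of a hydroxyl group (-OH) meeting every constraint; each maps to a distinct set of atoms, giving 3 matches.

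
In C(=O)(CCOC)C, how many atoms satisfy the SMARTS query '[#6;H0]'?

1

The query [#6;H0] means: any carbon with no attached hydrogen.
Check the 7 heavy atoms by environment: 2× C (H2) → no; 2× O (H0) → no; 2× C (H3) → no; 1× C (H0) → match.
That gives 1 matching atom.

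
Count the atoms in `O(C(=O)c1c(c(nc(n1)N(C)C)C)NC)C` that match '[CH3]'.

5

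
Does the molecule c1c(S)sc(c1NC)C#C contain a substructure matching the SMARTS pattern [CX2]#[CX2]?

Yes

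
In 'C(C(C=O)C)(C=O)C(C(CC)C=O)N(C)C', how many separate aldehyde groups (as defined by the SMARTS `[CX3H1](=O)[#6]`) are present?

3

[CX3H1](=O)[#6] is the SMARTS for an aldehyde: an sp2 carbon with one H, double-bonded to O and single-bonded to carbon.
The molecule carries 3 separate instances of an aldehyde (-CHO) meeting every constraint; each maps to a distinct set of atoms, giving 3 matches.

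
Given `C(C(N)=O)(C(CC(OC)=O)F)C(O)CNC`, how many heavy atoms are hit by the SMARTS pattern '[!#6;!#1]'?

7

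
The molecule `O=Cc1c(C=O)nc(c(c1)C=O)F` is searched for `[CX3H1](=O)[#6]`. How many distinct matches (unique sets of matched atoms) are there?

3

[CX3H1](=O)[#6] is the SMARTS for an aldehyde: an sp2 carbon with one H, double-bonded to O and single-bonded to carbon.
The molecule carries 3 separate instances of an aldehyde (-CHO) meeting every constraint; each maps to a distinct set of atoms, giving 3 matches.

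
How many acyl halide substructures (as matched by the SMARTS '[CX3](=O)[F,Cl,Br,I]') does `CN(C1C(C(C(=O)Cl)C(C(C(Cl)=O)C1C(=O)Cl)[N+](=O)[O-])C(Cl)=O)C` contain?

4

[CX3](=O)[F,Cl,Br,I] is the SMARTS for an acyl halide: a carbonyl carbon bonded to a halogen.
The molecule carries 4 separate instances of an acyl chloride (-C(=O)Cl) meeting every constraint; each maps to a distinct set of atoms, giving 4 matches.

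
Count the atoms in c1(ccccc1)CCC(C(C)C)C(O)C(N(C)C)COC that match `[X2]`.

2

The query [X2] means: any atom with exactly two total connections (bonds + H).
Check the 21 heavy atoms by environment: 12× C (X4) → no; 2× O (X2) → match; 1× N (X3) → no; 6× c (aromatic, X3) → no.
That gives 2 matching atoms.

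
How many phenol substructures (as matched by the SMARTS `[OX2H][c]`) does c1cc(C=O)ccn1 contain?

[OX2H][c] is the SMARTS for a phenol: a hydroxyl oxygen attached to an aromatic carbon.
No fragment in the molecule satisfies every constraint, giving 0 matches.

0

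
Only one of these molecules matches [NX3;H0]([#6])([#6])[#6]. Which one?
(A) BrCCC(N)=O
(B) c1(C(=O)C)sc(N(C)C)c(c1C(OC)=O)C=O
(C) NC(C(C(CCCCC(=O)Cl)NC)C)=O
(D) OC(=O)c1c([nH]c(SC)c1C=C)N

B

[NX3;H0]([#6])([#6])[#6] describes a trivalent nitrogen with no H, bonded to three carbons (a tertiary amine).
(A) has a primary amide (-C(=O)NH2) but the amide nitrogen has H2 and only one carbon neighbour.
(B) contains a dimethylamino group (-N(CH3)2), which satisfies every atom and bond constraint.
(C) has a primary amide (-C(=O)NH2) but the amide nitrogen has H2 and only one carbon neighbour.
(D) has a primary amino group (-NH2) but the nitrogen has H2, not H0 with three carbons.
So the answer is (B).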